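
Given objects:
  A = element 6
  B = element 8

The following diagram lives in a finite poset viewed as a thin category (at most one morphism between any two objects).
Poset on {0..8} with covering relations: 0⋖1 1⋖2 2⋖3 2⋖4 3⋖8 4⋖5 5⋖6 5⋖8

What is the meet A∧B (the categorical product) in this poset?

{x : x<=A ∧ x<=B} = {0,1,2,4,5}  (A=6, B=8)
  0 <= 5
  1 <= 5
  2 <= 5
  4 <= 5
  5 <= 5
glb = 5

Answer: A∧B = 5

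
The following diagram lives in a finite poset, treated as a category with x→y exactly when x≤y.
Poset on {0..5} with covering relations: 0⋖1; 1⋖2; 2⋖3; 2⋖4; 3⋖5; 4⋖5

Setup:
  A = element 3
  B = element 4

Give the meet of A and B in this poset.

Answer: A∧B = 2

Derivation:
{x : x<=A ∧ x<=B} = {0,1,2}  (A=3, B=4)
  0 <= 2
  1 <= 2
  2 <= 2
glb = 2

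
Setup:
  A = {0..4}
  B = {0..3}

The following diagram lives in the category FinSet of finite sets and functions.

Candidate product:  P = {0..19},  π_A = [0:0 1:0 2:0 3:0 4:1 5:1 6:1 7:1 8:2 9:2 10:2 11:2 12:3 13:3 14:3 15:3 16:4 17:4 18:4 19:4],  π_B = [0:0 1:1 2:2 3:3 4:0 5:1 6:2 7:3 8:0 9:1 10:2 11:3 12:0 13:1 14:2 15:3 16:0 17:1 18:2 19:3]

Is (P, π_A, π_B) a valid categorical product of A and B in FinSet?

|A|·|B| = 5·4 = 20;  |P| = 20
Check the pairing map k ↦ (π_A(k), π_B(k)):
  0 : (0,0)
  1 : (0,1)
  2 : (0,2)
  3 : (0,3)
  4 : (1,0)
  5 : (1,1)
  6 : (1,2)
  7 : (1,3)
  8 : (2,0)
  9 : (2,1)
  10 : (2,2)
  11 : (2,3)
  12 : (3,0)
  13 : (3,1)
  14 : (3,2)
  15 : (3,3)
  16 : (4,0)
  17 : (4,1)
  18 : (4,2)
  19 : (4,3)
distinct pairs in image: 20 / 20 needed
  → bijection onto A×B; projections well-typed.

Answer: VALID PRODUCT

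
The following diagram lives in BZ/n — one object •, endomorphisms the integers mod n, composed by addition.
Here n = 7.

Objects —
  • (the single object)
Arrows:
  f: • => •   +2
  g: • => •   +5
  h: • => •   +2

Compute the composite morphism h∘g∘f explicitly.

  0 +2≡2 +5≡0 +2≡2  (mod 7)
⟦path⟧: +2

Answer: +2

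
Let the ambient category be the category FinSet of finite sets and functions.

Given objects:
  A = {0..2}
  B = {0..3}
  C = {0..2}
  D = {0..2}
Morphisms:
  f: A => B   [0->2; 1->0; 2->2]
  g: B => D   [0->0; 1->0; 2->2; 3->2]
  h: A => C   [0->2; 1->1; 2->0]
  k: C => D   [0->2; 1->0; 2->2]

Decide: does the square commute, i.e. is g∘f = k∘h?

Answer: COMMUTES

Derivation:
1) trace f;g:
  0 f=>2 g=>2
  1 f=>0 g=>0
  2 f=>2 g=>2
  composite₁ = [0->2; 1->0; 2->2]
2) trace h;k:
  0 h=>2 k=>2
  1 h=>1 k=>0
  2 h=>0 k=>2
  composite₂ = [0->2; 1->0; 2->2]
Equal? YES — commutes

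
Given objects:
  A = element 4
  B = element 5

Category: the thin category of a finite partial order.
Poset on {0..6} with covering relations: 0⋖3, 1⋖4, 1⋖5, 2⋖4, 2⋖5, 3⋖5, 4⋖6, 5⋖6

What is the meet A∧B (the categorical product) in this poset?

{x : x<=A ∧ x<=B} = {1,2}  (A=4, B=5)
  maximal lower bounds 1 and 2 are incomparable: neither 1<=2 nor 2<=1
→ no greatest lower bound exists

Answer: NO MEET EXISTS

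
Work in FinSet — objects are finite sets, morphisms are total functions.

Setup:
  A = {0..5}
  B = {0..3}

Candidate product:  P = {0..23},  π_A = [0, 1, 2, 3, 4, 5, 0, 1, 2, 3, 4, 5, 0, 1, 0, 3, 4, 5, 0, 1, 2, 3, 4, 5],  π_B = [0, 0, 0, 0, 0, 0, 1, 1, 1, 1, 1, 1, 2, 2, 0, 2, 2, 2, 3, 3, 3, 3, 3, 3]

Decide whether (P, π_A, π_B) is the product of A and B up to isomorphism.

Answer: NOT A VALID PRODUCT — duplicate pair at indices 0,14

Work:
|A|·|B| = 6·4 = 24;  |P| = 24
Check the pairing map k ↦ (π_A(k), π_B(k)):
  0 -> (0,0)
  1 -> (1,0)
  2 -> (2,0)
  3 -> (3,0)
  4 -> (4,0)
  5 -> (5,0)
  6 -> (0,1)
  7 -> (1,1)
  8 -> (2,1)
  9 -> (3,1)
  10 -> (4,1)
  11 -> (5,1)
  12 -> (0,2)
  13 -> (1,2)
  14 -> (0,0)  ✗ repeats pair of k=0
  15 -> (3,2)
  16 -> (4,2)
  17 -> (5,2)
  18 -> (0,3)
  19 -> (1,3)
  20 -> (2,3)
  21 -> (3,3)
  22 -> (4,3)
  23 -> (5,3)
distinct pairs in image: 23 / 24 needed
  → (0,0) hit at k=0 and k=14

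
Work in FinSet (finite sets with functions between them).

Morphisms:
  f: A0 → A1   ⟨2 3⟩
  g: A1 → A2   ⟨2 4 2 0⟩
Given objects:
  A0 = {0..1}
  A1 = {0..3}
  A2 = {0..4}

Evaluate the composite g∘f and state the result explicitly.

  0 f→2 g→2
  1 f→3 g→0
⟦path⟧: ⟨2 0⟩

Answer: ⟨2 0⟩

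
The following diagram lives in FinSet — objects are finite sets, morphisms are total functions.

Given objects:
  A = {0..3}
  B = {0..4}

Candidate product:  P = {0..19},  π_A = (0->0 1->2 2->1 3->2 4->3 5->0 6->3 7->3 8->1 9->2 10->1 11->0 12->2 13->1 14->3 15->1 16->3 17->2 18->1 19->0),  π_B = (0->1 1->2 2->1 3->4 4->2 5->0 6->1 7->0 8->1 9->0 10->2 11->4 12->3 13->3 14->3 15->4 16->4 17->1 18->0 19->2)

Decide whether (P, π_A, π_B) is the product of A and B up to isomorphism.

Answer: NOT A VALID PRODUCT — duplicate pair at indices 8,2

Trace:
|A|·|B| = 4·5 = 20;  |P| = 20
Check the pairing map k ↦ (π_A(k), π_B(k)):
  0 -> (0,1)
  1 -> (2,2)
  2 -> (1,1)
  3 -> (2,4)
  4 -> (3,2)
  5 -> (0,0)
  6 -> (3,1)
  7 -> (3,0)
  8 -> (1,1)  ✗ repeats pair of k=2
  9 -> (2,0)
  10 -> (1,2)
  11 -> (0,4)
  12 -> (2,3)
  13 -> (1,3)
  14 -> (3,3)
  15 -> (1,4)
  16 -> (3,4)
  17 -> (2,1)
  18 -> (1,0)
  19 -> (0,2)
distinct pairs in image: 19 / 20 needed
  → (1,1) hit at k=2 and k=8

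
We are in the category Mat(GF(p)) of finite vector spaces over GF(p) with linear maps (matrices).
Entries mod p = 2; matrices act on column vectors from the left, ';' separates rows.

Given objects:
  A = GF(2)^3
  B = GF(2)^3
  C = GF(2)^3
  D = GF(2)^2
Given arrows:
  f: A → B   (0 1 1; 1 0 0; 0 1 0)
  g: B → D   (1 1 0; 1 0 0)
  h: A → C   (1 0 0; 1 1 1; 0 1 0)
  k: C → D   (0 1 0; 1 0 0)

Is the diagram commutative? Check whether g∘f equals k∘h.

Answer: DOES NOT COMMUTE

Trace:
Along f;g (path 1):
  e0=⟨1,0,0⟩ f→⟨0,1,0⟩ g→⟨1,0⟩
  e1=⟨0,1,0⟩ f→⟨1,0,1⟩ g→⟨1,1⟩
  e2=⟨0,0,1⟩ f→⟨1,0,0⟩ g→⟨1,1⟩
  composite₁ = (1 1 1; 0 1 1)
Along h;k (path 2):
  e0=⟨1,0,0⟩ h→⟨1,1,0⟩ k→⟨1,1⟩
  e1=⟨0,1,0⟩ h→⟨0,1,1⟩ k→⟨1,0⟩
  e2=⟨0,0,1⟩ h→⟨0,1,0⟩ k→⟨1,0⟩
  composite₂ = (1 1 1; 1 0 0)
Equal? distinct morphisms ✗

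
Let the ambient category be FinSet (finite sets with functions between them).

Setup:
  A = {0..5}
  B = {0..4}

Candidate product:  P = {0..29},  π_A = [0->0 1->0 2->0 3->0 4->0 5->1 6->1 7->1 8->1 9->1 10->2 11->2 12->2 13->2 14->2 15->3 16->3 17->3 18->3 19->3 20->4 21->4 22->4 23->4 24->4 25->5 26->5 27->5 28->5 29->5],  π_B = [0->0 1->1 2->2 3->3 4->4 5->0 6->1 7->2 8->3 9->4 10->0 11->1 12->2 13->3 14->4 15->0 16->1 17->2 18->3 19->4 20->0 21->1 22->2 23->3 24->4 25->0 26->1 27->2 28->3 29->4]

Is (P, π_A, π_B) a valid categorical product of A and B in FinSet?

|A|·|B| = 6·5 = 30;  |P| = 30
Check the pairing map k ↦ (π_A(k), π_B(k)):
  0 -> (0,0)
  1 -> (0,1)
  2 -> (0,2)
  3 -> (0,3)
  4 -> (0,4)
  5 -> (1,0)
  6 -> (1,1)
  7 -> (1,2)
  8 -> (1,3)
  9 -> (1,4)
  10 -> (2,0)
  11 -> (2,1)
  12 -> (2,2)
  13 -> (2,3)
  14 -> (2,4)
  15 -> (3,0)
  16 -> (3,1)
  17 -> (3,2)
  18 -> (3,3)
  19 -> (3,4)
  20 -> (4,0)
  21 -> (4,1)
  22 -> (4,2)
  23 -> (4,3)
  24 -> (4,4)
  25 -> (5,0)
  26 -> (5,1)
  27 -> (5,2)
  28 -> (5,3)
  29 -> (5,4)
distinct pairs in image: 30 / 30 needed
  → bijection onto A×B; projections well-typed.

Answer: VALID PRODUCT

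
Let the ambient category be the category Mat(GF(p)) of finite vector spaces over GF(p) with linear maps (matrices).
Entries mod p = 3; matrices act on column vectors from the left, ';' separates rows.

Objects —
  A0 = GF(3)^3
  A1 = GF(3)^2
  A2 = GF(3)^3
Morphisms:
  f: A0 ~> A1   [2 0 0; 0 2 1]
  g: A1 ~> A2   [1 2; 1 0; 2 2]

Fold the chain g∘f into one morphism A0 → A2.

Answer: [2 1 2; 2 0 0; 1 1 2]

Derivation:
  e0=⟨1,0,0⟩ f~>⟨2,0⟩ g~>⟨2,2,1⟩
  e1=⟨0,1,0⟩ f~>⟨0,2⟩ g~>⟨1,0,1⟩
  e2=⟨0,0,1⟩ f~>⟨0,1⟩ g~>⟨2,0,2⟩
⟦path⟧: [2 1 2; 2 0 0; 1 1 2]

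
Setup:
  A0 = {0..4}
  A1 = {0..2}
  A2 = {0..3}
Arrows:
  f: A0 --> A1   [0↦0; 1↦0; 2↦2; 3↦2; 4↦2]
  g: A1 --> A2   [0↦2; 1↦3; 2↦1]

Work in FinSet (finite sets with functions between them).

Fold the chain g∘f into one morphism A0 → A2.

Answer: [0↦2; 1↦2; 2↦1; 3↦1; 4↦1]

Work:
  0 f-->0 g-->2
  1 f-->0 g-->2
  2 f-->2 g-->1
  3 f-->2 g-->1
  4 f-->2 g-->1
composite: [0↦2; 1↦2; 2↦1; 3↦1; 4↦1]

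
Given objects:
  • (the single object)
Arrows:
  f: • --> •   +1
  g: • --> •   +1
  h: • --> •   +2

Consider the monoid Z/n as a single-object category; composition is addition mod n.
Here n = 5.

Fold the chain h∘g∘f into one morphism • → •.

Answer: +4

Trace:
  0 +1≡1 +1≡2 +2≡4  (mod 5)
result: +4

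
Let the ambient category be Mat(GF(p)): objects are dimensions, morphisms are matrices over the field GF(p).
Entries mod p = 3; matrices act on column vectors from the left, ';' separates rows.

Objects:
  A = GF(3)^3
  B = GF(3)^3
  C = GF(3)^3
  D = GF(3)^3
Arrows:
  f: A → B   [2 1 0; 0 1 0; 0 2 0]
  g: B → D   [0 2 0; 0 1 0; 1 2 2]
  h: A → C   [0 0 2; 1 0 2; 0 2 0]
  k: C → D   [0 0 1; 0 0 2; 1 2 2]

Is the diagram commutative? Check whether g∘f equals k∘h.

Answer: COMMUTES

Trace:
Path 1 = f;g:
  e0=(1,0,0) f→(2,0,0) g→(0,0,2)
  e1=(0,1,0) f→(1,1,2) g→(2,1,1)
  e2=(0,0,1) f→(0,0,0) g→(0,0,0)
  result₁ = [0 2 0; 0 1 0; 2 1 0]
Path 2 = h;k:
  e0=(1,0,0) h→(0,1,0) k→(0,0,2)
  e1=(0,1,0) h→(0,0,2) k→(2,1,1)
  e2=(0,0,1) h→(2,2,0) k→(0,0,0)
  result₂ = [0 2 0; 0 1 0; 2 1 0]
Equal? same morphism ✓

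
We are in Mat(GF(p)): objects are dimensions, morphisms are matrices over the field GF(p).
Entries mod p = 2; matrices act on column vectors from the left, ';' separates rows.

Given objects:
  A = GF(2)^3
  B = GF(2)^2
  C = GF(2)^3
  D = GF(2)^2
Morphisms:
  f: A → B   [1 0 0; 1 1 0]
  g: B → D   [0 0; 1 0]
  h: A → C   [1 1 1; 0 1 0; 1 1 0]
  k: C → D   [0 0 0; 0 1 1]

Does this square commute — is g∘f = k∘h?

Answer: COMMUTES

Trace:
Path 1 = f;g:
  e0=(1,0,0) f→(1,1) g→(0,1)
  e1=(0,1,0) f→(0,1) g→(0,0)
  e2=(0,0,1) f→(0,0) g→(0,0)
  composite₁ = [0 0 0; 1 0 0]
Path 2 = h;k:
  e0=(1,0,0) h→(1,0,1) k→(0,1)
  e1=(0,1,0) h→(1,1,1) k→(0,0)
  e2=(0,0,1) h→(1,0,0) k→(0,0)
  composite₂ = [0 0 0; 1 0 0]
Equal? same morphism ✓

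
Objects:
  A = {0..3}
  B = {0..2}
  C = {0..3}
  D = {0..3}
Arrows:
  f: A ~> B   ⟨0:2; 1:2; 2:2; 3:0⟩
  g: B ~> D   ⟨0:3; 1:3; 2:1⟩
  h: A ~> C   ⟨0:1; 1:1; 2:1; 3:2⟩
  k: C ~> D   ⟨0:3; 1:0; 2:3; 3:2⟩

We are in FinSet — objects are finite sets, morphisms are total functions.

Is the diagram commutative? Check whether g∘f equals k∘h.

Path 1 = f;g:
  0 f~>2 g~>1
  1 f~>2 g~>1
  2 f~>2 g~>1
  3 f~>0 g~>3
  composite₁ = ⟨0:1; 1:1; 2:1; 3:3⟩
Path 2 = h;k:
  0 h~>1 k~>0
  1 h~>1 k~>0
  2 h~>1 k~>0
  3 h~>2 k~>3
  composite₂ = ⟨0:0; 1:0; 2:0; 3:3⟩
Equal? NO — does not commute

Answer: DOES NOT COMMUTE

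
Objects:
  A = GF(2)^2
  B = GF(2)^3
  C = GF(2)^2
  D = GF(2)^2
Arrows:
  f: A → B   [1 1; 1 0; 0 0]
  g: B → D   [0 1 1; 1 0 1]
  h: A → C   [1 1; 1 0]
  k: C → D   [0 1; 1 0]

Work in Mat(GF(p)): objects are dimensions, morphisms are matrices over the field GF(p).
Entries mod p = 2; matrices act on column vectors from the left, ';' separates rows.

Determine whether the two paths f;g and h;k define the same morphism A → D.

Answer: COMMUTES

Derivation:
Along f;g (path 1):
  e0=(1,0) f→(1,1,0) g→(1,1)
  e1=(0,1) f→(1,0,0) g→(0,1)
  ⟦path⟧₁ = [1 0; 1 1]
Along h;k (path 2):
  e0=(1,0) h→(1,1) k→(1,1)
  e1=(0,1) h→(1,0) k→(0,1)
  ⟦path⟧₂ = [1 0; 1 1]
Equal? YES — commutes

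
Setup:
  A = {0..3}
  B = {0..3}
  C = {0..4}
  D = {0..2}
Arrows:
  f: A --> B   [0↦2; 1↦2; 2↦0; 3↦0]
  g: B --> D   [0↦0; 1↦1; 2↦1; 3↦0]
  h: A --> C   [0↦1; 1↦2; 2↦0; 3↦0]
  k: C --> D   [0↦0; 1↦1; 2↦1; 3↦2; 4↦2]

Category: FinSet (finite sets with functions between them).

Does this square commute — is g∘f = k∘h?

Answer: COMMUTES

Trace:
Along f;g (path 1):
  0 f-->2 g-->1
  1 f-->2 g-->1
  2 f-->0 g-->0
  3 f-->0 g-->0
  result₁ = [0↦1; 1↦1; 2↦0; 3↦0]
Along h;k (path 2):
  0 h-->1 k-->1
  1 h-->2 k-->1
  2 h-->0 k-->0
  3 h-->0 k-->0
  result₂ = [0↦1; 1↦1; 2↦0; 3↦0]
Equal? YES — commutes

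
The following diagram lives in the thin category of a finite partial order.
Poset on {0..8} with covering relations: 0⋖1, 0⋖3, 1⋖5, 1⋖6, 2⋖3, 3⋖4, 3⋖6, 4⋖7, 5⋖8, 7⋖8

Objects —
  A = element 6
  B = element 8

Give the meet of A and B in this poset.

{x : x≤A ∧ x≤B} = {0,1,2,3}  (A=6, B=8)
  maximal lower bounds 1 and 3 are incomparable: neither 1≤3 nor 3≤1
→ no greatest lower bound exists

Answer: NO MEET EXISTS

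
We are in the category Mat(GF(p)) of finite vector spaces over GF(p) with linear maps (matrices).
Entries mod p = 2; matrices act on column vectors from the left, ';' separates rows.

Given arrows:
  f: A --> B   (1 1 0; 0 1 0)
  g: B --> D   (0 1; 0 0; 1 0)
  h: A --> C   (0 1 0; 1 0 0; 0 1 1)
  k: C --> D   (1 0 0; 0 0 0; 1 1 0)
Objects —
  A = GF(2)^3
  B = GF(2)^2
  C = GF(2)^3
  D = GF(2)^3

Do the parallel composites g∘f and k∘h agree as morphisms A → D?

1) trace f;g:
  e0=(1,0,0) f-->(1,0) g-->(0,0,1)
  e1=(0,1,0) f-->(1,1) g-->(1,0,1)
  e2=(0,0,1) f-->(0,0) g-->(0,0,0)
  composite₁ = (0 1 0; 0 0 0; 1 1 0)
2) trace h;k:
  e0=(1,0,0) h-->(0,1,0) k-->(0,0,1)
  e1=(0,1,0) h-->(1,0,1) k-->(1,0,1)
  e2=(0,0,1) h-->(0,0,1) k-->(0,0,0)
  composite₂ = (0 1 0; 0 0 0; 1 1 0)
Equal? equal; square commutes

Answer: COMMUTES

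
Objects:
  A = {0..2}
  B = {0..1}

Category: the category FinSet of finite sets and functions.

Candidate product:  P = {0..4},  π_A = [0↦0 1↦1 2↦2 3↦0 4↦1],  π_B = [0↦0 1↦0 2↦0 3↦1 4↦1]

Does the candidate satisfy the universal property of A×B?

|A|·|B| = 3·2 = 6;  |P| = 5
  → cardinalities differ; no bijection possible.

Answer: NOT A VALID PRODUCT — |P|=5 ≠ |A|·|B|=6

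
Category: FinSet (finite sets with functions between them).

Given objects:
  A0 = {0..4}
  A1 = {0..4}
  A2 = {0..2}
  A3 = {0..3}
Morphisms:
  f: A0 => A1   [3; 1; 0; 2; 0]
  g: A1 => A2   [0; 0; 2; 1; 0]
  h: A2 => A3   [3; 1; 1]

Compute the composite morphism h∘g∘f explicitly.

  0 f=>3 g=>1 h=>1
  1 f=>1 g=>0 h=>3
  2 f=>0 g=>0 h=>3
  3 f=>2 g=>2 h=>1
  4 f=>0 g=>0 h=>3
⟦path⟧: [1; 3; 3; 1; 3]

Answer: [1; 3; 3; 1; 3]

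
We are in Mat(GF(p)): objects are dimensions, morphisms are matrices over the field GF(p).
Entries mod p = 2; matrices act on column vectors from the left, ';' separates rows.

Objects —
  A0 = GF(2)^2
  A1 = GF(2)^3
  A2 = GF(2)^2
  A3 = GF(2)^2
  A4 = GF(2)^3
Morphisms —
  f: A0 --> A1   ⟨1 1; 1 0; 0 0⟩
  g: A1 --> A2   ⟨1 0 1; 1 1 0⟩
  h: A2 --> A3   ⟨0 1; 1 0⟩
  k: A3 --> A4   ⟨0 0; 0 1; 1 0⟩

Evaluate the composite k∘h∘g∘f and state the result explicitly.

  e0=(1,0) f-->(1,1,0) g-->(1,0) h-->(0,1) k-->(0,1,0)
  e1=(0,1) f-->(1,0,0) g-->(1,1) h-->(1,1) k-->(0,1,1)
result: ⟨0 0; 1 1; 0 1⟩

Answer: ⟨0 0; 1 1; 0 1⟩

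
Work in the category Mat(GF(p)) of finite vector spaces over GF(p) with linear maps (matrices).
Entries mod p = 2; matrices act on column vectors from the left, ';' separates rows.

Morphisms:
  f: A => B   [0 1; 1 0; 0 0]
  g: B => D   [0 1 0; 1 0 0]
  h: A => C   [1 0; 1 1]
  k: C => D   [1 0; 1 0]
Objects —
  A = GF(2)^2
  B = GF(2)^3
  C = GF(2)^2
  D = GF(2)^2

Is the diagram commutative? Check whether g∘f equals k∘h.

Answer: DOES NOT COMMUTE

Derivation:
1) trace f;g:
  e0=(1,0) f=>(0,1,0) g=>(1,0)
  e1=(0,1) f=>(1,0,0) g=>(0,1)
  result₁ = [1 0; 0 1]
2) trace h;k:
  e0=(1,0) h=>(1,1) k=>(1,1)
  e1=(0,1) h=>(0,1) k=>(0,0)
  result₂ = [1 0; 1 0]
Equal? differ; not commutative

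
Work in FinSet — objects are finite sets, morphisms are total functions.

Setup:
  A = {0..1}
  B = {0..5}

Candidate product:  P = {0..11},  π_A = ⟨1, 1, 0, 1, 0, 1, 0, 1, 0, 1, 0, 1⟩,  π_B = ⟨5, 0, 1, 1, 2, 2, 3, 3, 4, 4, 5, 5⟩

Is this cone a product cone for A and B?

|A|·|B| = 2·6 = 12;  |P| = 12
Check the pairing map k ↦ (π_A(k), π_B(k)):
  0 -> (1,5)
  1 -> (1,0)
  2 -> (0,1)
  3 -> (1,1)
  4 -> (0,2)
  5 -> (1,2)
  6 -> (0,3)
  7 -> (1,3)
  8 -> (0,4)
  9 -> (1,4)
  10 -> (0,5)
  11 -> (1,5)  ✗ repeats pair of k=0
distinct pairs in image: 11 / 12 needed
  → (1,5) hit at k=0 and k=11

Answer: NOT A VALID PRODUCT — duplicate pair at indices 11,0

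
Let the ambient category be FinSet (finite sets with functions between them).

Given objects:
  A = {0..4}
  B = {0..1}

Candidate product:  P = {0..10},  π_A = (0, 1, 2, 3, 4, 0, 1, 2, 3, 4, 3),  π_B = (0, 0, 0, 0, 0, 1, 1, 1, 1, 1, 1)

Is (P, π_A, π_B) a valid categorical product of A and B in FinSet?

Answer: NOT A VALID PRODUCT — |P|=11 ≠ |A|·|B|=10

Derivation:
|A|·|B| = 5·2 = 10;  |P| = 11
  → cardinalities differ; no bijection possible.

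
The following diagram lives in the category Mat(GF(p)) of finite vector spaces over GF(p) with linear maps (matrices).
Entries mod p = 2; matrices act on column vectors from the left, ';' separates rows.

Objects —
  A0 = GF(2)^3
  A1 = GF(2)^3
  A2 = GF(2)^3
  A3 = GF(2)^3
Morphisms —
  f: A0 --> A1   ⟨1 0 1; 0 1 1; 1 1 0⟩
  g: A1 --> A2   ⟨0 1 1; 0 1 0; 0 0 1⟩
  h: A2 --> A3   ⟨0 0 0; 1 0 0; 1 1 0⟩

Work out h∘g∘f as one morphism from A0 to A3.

Answer: ⟨0 0 0; 1 0 1; 1 1 0⟩

Trace:
  e0=⟨1,0,0⟩ f-->⟨1,0,1⟩ g-->⟨1,0,1⟩ h-->⟨0,1,1⟩
  e1=⟨0,1,0⟩ f-->⟨0,1,1⟩ g-->⟨0,1,1⟩ h-->⟨0,0,1⟩
  e2=⟨0,0,1⟩ f-->⟨1,1,0⟩ g-->⟨1,1,0⟩ h-->⟨0,1,0⟩
composite: ⟨0 0 0; 1 0 1; 1 1 0⟩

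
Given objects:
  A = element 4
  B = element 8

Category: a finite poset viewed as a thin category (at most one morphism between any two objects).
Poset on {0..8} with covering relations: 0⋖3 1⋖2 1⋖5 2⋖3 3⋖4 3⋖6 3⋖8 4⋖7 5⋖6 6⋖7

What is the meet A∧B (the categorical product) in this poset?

Lower bounds of A=4 and B=8: {0,1,2,3}
  0 ⊑ 3
  1 ⊑ 3
  2 ⊑ 3
  3 ⊑ 3
glb = 3

Answer: A∧B = 3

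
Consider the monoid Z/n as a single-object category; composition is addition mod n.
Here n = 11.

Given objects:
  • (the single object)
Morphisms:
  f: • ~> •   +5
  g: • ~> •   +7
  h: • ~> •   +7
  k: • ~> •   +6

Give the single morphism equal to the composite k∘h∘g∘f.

  0 +5≡5 +7≡1 +7≡8 +6≡3  (mod 11)
⟦path⟧: +3

Answer: +3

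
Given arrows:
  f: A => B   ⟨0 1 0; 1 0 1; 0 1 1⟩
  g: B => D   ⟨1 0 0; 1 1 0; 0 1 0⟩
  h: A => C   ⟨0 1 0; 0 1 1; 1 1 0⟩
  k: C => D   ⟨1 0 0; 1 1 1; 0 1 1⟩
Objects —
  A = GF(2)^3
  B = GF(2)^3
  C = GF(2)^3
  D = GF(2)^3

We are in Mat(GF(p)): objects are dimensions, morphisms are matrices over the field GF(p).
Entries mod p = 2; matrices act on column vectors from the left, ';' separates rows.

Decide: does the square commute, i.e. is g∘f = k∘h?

Answer: COMMUTES

Derivation:
Path 1 = f;g:
  e0=[1,0,0] f=>[0,1,0] g=>[0,1,1]
  e1=[0,1,0] f=>[1,0,1] g=>[1,1,0]
  e2=[0,0,1] f=>[0,1,1] g=>[0,1,1]
  result₁ = ⟨0 1 0; 1 1 1; 1 0 1⟩
Path 2 = h;k:
  e0=[1,0,0] h=>[0,0,1] k=>[0,1,1]
  e1=[0,1,0] h=>[1,1,1] k=>[1,1,0]
  e2=[0,0,1] h=>[0,1,0] k=>[0,1,1]
  result₂ = ⟨0 1 0; 1 1 1; 1 0 1⟩
Equal? YES — commutes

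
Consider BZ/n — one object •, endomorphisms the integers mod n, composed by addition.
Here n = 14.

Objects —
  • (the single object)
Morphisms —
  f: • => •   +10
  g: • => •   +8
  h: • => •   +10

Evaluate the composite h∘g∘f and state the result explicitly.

  0 +10≡10 +8≡4 +10≡0  (mod 14)
composite: +0

Answer: +0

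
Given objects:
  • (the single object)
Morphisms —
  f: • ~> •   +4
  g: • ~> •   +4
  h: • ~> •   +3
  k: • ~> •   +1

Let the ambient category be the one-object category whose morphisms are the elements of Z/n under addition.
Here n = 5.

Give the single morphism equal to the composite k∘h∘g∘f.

  0 +4≡4 +4≡3 +3≡1 +1≡2  (mod 5)
result: +2

Answer: +2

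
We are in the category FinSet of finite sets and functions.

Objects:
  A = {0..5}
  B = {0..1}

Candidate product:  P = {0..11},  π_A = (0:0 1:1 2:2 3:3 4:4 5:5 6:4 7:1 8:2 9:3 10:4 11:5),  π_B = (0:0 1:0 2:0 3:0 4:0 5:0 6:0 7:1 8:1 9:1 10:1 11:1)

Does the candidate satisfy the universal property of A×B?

|A|·|B| = 6·2 = 12;  |P| = 12
Check the pairing map k ↦ (π_A(k), π_B(k)):
  0 : (0,0)
  1 : (1,0)
  2 : (2,0)
  3 : (3,0)
  4 : (4,0)
  5 : (5,0)
  6 : (4,0)  ✗ repeats pair of k=4
  7 : (1,1)
  8 : (2,1)
  9 : (3,1)
  10 : (4,1)
  11 : (5,1)
distinct pairs in image: 11 / 12 needed
  → (4,0) hit at k=4 and k=6

Answer: NOT A VALID PRODUCT — duplicate pair at indices 4,6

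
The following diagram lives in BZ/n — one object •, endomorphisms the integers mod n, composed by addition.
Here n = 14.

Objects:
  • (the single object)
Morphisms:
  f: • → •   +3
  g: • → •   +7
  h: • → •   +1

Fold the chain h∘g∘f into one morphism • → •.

  0 +3≡3 +7≡10 +1≡11  (mod 14)
⟦path⟧: +11

Answer: +11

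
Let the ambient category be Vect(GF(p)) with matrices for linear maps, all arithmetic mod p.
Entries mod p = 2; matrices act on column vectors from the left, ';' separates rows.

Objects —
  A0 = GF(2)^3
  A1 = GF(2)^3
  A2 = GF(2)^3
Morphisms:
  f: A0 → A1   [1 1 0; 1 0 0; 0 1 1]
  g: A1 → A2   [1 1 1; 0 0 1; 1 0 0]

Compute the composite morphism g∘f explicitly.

Answer: [0 0 1; 0 1 1; 1 1 0]

Work:
  e0=[1,0,0] f→[1,1,0] g→[0,0,1]
  e1=[0,1,0] f→[1,0,1] g→[0,1,1]
  e2=[0,0,1] f→[0,0,1] g→[1,1,0]
result: [0 0 1; 0 1 1; 1 1 0]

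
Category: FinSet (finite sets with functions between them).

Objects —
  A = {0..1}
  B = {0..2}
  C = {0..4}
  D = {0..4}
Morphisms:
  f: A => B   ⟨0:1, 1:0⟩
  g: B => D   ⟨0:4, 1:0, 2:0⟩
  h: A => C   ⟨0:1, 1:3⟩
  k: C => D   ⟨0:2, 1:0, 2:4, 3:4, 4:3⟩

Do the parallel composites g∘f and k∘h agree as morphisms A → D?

Along f;g (path 1):
  0 f=>1 g=>0
  1 f=>0 g=>4
  ⟦path⟧₁ = ⟨0:0, 1:4⟩
Along h;k (path 2):
  0 h=>1 k=>0
  1 h=>3 k=>4
  ⟦path⟧₂ = ⟨0:0, 1:4⟩
Equal? same morphism ✓

Answer: COMMUTES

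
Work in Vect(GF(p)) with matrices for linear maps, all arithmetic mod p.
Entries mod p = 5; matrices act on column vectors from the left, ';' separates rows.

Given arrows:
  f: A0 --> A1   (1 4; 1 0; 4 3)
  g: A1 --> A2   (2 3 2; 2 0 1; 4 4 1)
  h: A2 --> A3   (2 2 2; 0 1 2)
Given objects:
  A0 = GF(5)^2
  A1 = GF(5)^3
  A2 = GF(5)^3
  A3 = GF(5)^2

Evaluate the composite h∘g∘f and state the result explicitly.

  e0=(1,0) f-->(1,1,4) g-->(3,1,2) h-->(2,0)
  e1=(0,1) f-->(4,0,3) g-->(4,1,4) h-->(3,4)
composite: (2 3; 0 4)

Answer: (2 3; 0 4)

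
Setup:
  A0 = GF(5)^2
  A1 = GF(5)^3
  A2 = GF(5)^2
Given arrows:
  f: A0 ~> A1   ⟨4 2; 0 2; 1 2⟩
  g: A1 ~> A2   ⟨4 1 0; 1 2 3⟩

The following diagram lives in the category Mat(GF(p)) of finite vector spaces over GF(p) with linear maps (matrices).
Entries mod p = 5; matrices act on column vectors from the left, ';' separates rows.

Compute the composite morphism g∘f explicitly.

  e0=⟨1,0⟩ f~>⟨4,0,1⟩ g~>⟨1,2⟩
  e1=⟨0,1⟩ f~>⟨2,2,2⟩ g~>⟨0,2⟩
result: ⟨1 0; 2 2⟩

Answer: ⟨1 0; 2 2⟩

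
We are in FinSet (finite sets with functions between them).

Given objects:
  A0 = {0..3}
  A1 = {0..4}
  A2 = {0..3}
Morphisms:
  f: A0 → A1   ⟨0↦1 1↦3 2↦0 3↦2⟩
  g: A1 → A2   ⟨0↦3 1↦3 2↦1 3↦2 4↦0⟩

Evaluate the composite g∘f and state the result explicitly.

  0 f→1 g→3
  1 f→3 g→2
  2 f→0 g→3
  3 f→2 g→1
composite: ⟨0↦3 1↦2 2↦3 3↦1⟩

Answer: ⟨0↦3 1↦2 2↦3 3↦1⟩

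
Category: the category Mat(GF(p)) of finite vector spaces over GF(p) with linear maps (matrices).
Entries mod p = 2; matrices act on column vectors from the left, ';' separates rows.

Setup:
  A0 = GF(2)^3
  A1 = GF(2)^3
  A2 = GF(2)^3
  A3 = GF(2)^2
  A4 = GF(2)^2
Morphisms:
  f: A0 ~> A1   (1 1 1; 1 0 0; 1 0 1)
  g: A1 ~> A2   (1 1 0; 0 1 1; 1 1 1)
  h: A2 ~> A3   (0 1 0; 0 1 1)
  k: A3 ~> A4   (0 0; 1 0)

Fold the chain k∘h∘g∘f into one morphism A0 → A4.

  e0=(1,0,0) f~>(1,1,1) g~>(0,0,1) h~>(0,1) k~>(0,0)
  e1=(0,1,0) f~>(1,0,0) g~>(1,0,1) h~>(0,1) k~>(0,0)
  e2=(0,0,1) f~>(1,0,1) g~>(1,1,0) h~>(1,1) k~>(0,1)
⟦path⟧: (0 0 0; 0 0 1)

Answer: (0 0 0; 0 0 1)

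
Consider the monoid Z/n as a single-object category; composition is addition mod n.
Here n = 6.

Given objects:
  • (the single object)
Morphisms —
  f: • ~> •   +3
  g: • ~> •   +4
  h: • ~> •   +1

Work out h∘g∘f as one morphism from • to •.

Answer: +2

Trace:
  0 +3≡3 +4≡1 +1≡2  (mod 6)
⟦path⟧: +2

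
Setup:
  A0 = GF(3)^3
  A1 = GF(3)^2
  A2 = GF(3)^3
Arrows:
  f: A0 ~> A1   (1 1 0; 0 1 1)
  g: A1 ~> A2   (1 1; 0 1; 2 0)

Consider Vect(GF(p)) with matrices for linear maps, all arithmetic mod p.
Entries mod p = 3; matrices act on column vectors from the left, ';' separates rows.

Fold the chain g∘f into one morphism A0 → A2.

Answer: (1 2 1; 0 1 1; 2 2 0)

Work:
  e0=⟨1,0,0⟩ f~>⟨1,0⟩ g~>⟨1,0,2⟩
  e1=⟨0,1,0⟩ f~>⟨1,1⟩ g~>⟨2,1,2⟩
  e2=⟨0,0,1⟩ f~>⟨0,1⟩ g~>⟨1,1,0⟩
composite: (1 2 1; 0 1 1; 2 2 0)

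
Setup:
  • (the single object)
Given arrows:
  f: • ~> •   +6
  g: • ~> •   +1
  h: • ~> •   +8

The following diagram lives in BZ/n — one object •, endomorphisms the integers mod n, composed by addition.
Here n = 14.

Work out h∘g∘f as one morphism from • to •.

  0 +6≡6 +1≡7 +8≡1  (mod 14)
result: +1

Answer: +1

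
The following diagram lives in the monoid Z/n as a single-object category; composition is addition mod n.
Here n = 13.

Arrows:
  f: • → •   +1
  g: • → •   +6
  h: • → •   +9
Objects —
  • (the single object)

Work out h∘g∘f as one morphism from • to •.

Answer: +3

Trace:
  0 +1≡1 +6≡7 +9≡3  (mod 13)
result: +3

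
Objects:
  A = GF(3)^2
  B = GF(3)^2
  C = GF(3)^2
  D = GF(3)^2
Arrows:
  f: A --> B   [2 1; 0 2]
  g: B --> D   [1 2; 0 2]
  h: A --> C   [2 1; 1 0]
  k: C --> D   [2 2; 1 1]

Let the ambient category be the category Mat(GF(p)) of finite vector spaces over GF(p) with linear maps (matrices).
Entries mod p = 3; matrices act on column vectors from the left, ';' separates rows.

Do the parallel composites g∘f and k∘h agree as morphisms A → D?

Answer: DOES NOT COMMUTE

Trace:
Path 1 = f;g:
  e0=(1,0) f-->(2,0) g-->(2,0)
  e1=(0,1) f-->(1,2) g-->(2,1)
  composite₁ = [2 2; 0 1]
Path 2 = h;k:
  e0=(1,0) h-->(2,1) k-->(0,0)
  e1=(0,1) h-->(1,0) k-->(2,1)
  composite₂ = [0 2; 0 1]
Equal? differ; not commutative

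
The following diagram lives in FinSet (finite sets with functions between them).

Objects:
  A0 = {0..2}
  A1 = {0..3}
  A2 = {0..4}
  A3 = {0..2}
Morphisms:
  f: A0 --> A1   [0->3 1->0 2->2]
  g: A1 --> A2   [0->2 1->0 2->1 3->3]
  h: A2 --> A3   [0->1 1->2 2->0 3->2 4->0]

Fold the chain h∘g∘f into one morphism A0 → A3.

Answer: [0->2 1->0 2->2]

Work:
  0 f-->3 g-->3 h-->2
  1 f-->0 g-->2 h-->0
  2 f-->2 g-->1 h-->2
⟦path⟧: [0->2 1->0 2->2]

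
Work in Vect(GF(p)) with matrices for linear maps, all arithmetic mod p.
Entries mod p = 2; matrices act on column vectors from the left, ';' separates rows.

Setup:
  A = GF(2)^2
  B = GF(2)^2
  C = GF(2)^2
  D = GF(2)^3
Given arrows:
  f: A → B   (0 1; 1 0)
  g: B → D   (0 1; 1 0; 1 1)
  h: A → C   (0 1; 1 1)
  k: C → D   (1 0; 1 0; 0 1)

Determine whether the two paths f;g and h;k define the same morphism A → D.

Along f;g (path 1):
  e0=⟨1,0⟩ f→⟨0,1⟩ g→⟨1,0,1⟩
  e1=⟨0,1⟩ f→⟨1,0⟩ g→⟨0,1,1⟩
  composite₁ = (1 0; 0 1; 1 1)
Along h;k (path 2):
  e0=⟨1,0⟩ h→⟨0,1⟩ k→⟨0,0,1⟩
  e1=⟨0,1⟩ h→⟨1,1⟩ k→⟨1,1,1⟩
  composite₂ = (0 1; 0 1; 1 1)
Equal? differ; not commutative

Answer: DOES NOT COMMUTE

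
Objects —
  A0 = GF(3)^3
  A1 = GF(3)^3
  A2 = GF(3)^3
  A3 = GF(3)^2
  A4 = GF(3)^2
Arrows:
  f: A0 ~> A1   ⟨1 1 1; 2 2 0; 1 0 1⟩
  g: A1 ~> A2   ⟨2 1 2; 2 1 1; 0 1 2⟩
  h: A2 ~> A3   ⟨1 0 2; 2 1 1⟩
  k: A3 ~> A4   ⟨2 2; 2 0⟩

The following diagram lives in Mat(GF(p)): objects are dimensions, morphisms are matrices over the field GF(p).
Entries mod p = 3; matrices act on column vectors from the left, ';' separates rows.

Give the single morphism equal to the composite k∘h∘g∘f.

  e0=⟨1,0,0⟩ f~>⟨1,2,1⟩ g~>⟨0,2,1⟩ h~>⟨2,0⟩ k~>⟨1,1⟩
  e1=⟨0,1,0⟩ f~>⟨1,2,0⟩ g~>⟨1,1,2⟩ h~>⟨2,2⟩ k~>⟨2,1⟩
  e2=⟨0,0,1⟩ f~>⟨1,0,1⟩ g~>⟨1,0,2⟩ h~>⟨2,1⟩ k~>⟨0,1⟩
⟦path⟧: ⟨1 2 0; 1 1 1⟩

Answer: ⟨1 2 0; 1 1 1⟩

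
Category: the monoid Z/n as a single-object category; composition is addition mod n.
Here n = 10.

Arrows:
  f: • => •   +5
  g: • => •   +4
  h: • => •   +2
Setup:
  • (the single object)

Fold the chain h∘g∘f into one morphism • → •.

  0 +5≡5 +4≡9 +2≡1  (mod 10)
composite: +1

Answer: +1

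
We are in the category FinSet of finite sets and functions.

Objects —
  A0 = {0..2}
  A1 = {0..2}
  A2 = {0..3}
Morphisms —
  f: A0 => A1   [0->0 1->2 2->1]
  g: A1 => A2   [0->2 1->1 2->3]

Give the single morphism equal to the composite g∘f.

  0 f=>0 g=>2
  1 f=>2 g=>3
  2 f=>1 g=>1
composite: [0->2 1->3 2->1]

Answer: [0->2 1->3 2->1]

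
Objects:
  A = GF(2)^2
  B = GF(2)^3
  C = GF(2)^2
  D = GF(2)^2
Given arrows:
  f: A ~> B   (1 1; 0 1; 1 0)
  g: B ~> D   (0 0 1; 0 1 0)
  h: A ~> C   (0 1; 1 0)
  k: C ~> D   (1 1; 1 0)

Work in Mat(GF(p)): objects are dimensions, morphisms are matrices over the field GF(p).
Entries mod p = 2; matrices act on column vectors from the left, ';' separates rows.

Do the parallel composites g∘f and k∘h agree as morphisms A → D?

Path 1 = f;g:
  e0=⟨1,0⟩ f~>⟨1,0,1⟩ g~>⟨1,0⟩
  e1=⟨0,1⟩ f~>⟨1,1,0⟩ g~>⟨0,1⟩
  composite₁ = (1 0; 0 1)
Path 2 = h;k:
  e0=⟨1,0⟩ h~>⟨0,1⟩ k~>⟨1,0⟩
  e1=⟨0,1⟩ h~>⟨1,0⟩ k~>⟨1,1⟩
  composite₂ = (1 1; 0 1)
Equal? NO — does not commute

Answer: DOES NOT COMMUTE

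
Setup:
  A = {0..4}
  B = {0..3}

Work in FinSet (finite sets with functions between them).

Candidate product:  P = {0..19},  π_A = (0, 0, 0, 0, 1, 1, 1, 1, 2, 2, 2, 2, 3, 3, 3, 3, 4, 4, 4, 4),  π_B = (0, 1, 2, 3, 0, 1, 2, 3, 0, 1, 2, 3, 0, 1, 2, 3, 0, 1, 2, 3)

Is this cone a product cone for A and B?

Answer: VALID PRODUCT

Work:
|A|·|B| = 5·4 = 20;  |P| = 20
Check the pairing map k ↦ (π_A(k), π_B(k)):
  0 : (0,0)
  1 : (0,1)
  2 : (0,2)
  3 : (0,3)
  4 : (1,0)
  5 : (1,1)
  6 : (1,2)
  7 : (1,3)
  8 : (2,0)
  9 : (2,1)
  10 : (2,2)
  11 : (2,3)
  12 : (3,0)
  13 : (3,1)
  14 : (3,2)
  15 : (3,3)
  16 : (4,0)
  17 : (4,1)
  18 : (4,2)
  19 : (4,3)
distinct pairs in image: 20 / 20 needed
  → bijection onto A×B; projections well-typed.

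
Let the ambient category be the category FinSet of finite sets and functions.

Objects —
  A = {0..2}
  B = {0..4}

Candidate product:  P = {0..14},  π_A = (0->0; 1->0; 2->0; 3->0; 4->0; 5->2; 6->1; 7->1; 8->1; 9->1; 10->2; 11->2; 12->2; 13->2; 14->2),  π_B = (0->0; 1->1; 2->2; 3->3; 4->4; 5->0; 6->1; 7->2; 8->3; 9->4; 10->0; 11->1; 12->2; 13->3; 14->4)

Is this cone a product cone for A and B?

Answer: NOT A VALID PRODUCT — duplicate pair at indices 10,5

Trace:
|A|·|B| = 3·5 = 15;  |P| = 15
Check the pairing map k ↦ (π_A(k), π_B(k)):
  0 -> (0,0)
  1 -> (0,1)
  2 -> (0,2)
  3 -> (0,3)
  4 -> (0,4)
  5 -> (2,0)
  6 -> (1,1)
  7 -> (1,2)
  8 -> (1,3)
  9 -> (1,4)
  10 -> (2,0)  ✗ repeats pair of k=5
  11 -> (2,1)
  12 -> (2,2)
  13 -> (2,3)
  14 -> (2,4)
distinct pairs in image: 14 / 15 needed
  → (2,0) hit at k=5 and k=10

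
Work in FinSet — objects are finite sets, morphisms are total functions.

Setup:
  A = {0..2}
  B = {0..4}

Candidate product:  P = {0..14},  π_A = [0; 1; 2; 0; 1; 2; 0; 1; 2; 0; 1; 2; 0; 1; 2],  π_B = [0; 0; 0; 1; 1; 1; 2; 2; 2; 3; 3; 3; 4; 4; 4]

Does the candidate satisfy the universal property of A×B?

|A|·|B| = 3·5 = 15;  |P| = 15
Check the pairing map k ↦ (π_A(k), π_B(k)):
  0 ↦ (0,0)
  1 ↦ (1,0)
  2 ↦ (2,0)
  3 ↦ (0,1)
  4 ↦ (1,1)
  5 ↦ (2,1)
  6 ↦ (0,2)
  7 ↦ (1,2)
  8 ↦ (2,2)
  9 ↦ (0,3)
  10 ↦ (1,3)
  11 ↦ (2,3)
  12 ↦ (0,4)
  13 ↦ (1,4)
  14 ↦ (2,4)
distinct pairs in image: 15 / 15 needed
  → bijection onto A×B; projections well-typed.

Answer: VALID PRODUCT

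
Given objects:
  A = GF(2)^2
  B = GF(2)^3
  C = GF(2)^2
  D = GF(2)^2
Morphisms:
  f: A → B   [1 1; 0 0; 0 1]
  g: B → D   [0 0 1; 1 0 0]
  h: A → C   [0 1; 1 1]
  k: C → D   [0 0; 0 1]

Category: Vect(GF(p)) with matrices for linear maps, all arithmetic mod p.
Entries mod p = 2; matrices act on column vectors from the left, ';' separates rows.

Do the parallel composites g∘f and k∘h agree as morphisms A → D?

1) trace f;g:
  e0=[1,0] f→[1,0,0] g→[0,1]
  e1=[0,1] f→[1,0,1] g→[1,1]
  ⟦path⟧₁ = [0 1; 1 1]
2) trace h;k:
  e0=[1,0] h→[0,1] k→[0,1]
  e1=[0,1] h→[1,1] k→[0,1]
  ⟦path⟧₂ = [0 0; 1 1]
Equal? NO — does not commute

Answer: DOES NOT COMMUTE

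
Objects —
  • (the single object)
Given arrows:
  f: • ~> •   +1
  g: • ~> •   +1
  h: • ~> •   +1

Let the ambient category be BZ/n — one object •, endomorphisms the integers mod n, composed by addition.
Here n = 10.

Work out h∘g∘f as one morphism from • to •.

  0 +1≡1 +1≡2 +1≡3  (mod 10)
⟦path⟧: +3

Answer: +3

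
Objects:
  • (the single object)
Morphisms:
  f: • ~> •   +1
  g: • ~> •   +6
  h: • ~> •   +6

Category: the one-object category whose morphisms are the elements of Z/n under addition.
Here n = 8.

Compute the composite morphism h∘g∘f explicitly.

Answer: +5

Trace:
  0 +1≡1 +6≡7 +6≡5  (mod 8)
result: +5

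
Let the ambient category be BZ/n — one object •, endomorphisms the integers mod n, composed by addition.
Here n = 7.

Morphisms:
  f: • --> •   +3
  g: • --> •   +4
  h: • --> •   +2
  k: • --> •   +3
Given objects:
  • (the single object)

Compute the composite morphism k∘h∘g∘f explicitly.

  0 +3≡3 +4≡0 +2≡2 +3≡5  (mod 7)
composite: +5

Answer: +5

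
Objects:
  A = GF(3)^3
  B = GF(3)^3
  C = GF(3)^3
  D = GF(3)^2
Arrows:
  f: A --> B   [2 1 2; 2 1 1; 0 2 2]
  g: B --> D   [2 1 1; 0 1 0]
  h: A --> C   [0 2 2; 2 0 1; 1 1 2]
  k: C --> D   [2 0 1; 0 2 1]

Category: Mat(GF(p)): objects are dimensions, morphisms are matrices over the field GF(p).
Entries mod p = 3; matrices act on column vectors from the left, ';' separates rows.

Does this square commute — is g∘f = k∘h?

Answer: DOES NOT COMMUTE

Trace:
Along f;g (path 1):
  e0=(1,0,0) f-->(2,2,0) g-->(0,2)
  e1=(0,1,0) f-->(1,1,2) g-->(2,1)
  e2=(0,0,1) f-->(2,1,2) g-->(1,1)
  composite₁ = [0 2 1; 2 1 1]
Along h;k (path 2):
  e0=(1,0,0) h-->(0,2,1) k-->(1,2)
  e1=(0,1,0) h-->(2,0,1) k-->(2,1)
  e2=(0,0,1) h-->(2,1,2) k-->(0,1)
  composite₂ = [1 2 0; 2 1 1]
Equal? differ; not commutative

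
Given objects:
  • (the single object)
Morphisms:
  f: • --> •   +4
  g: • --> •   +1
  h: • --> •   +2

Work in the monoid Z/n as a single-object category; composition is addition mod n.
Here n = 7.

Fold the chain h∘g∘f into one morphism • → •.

  0 +4≡4 +1≡5 +2≡0  (mod 7)
composite: +0

Answer: +0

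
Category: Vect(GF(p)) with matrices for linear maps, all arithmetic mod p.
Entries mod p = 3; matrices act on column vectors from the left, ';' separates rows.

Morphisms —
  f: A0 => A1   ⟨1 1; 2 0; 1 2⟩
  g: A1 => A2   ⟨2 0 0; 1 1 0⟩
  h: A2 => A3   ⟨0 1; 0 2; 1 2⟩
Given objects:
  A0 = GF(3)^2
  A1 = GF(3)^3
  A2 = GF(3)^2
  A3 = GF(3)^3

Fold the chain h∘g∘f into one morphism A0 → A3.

  e0=[1,0] f=>[1,2,1] g=>[2,0] h=>[0,0,2]
  e1=[0,1] f=>[1,0,2] g=>[2,1] h=>[1,2,1]
composite: ⟨0 1; 0 2; 2 1⟩

Answer: ⟨0 1; 0 2; 2 1⟩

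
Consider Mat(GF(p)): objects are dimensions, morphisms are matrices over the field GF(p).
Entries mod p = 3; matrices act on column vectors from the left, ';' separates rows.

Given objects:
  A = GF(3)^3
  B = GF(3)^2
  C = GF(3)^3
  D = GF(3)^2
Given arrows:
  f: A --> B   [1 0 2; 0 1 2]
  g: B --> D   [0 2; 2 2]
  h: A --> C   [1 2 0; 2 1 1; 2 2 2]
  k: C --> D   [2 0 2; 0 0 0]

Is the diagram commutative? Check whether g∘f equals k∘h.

Along f;g (path 1):
  e0=(1,0,0) f-->(1,0) g-->(0,2)
  e1=(0,1,0) f-->(0,1) g-->(2,2)
  e2=(0,0,1) f-->(2,2) g-->(1,2)
  ⟦path⟧₁ = [0 2 1; 2 2 2]
Along h;k (path 2):
  e0=(1,0,0) h-->(1,2,2) k-->(0,0)
  e1=(0,1,0) h-->(2,1,2) k-->(2,0)
  e2=(0,0,1) h-->(0,1,2) k-->(1,0)
  ⟦path⟧₂ = [0 2 1; 0 0 0]
Equal? NO — does not commute

Answer: DOES NOT COMMUTE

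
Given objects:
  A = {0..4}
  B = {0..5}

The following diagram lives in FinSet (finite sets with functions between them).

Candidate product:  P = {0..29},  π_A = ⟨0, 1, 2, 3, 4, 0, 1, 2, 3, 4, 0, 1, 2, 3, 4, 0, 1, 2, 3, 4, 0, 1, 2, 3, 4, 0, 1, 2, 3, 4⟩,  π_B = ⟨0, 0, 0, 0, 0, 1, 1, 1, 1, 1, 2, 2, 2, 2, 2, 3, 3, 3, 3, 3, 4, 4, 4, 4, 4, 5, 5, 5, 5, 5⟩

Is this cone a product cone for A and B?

|A|·|B| = 5·6 = 30;  |P| = 30
Check the pairing map k ↦ (π_A(k), π_B(k)):
  0 : (0,0)
  1 : (1,0)
  2 : (2,0)
  3 : (3,0)
  4 : (4,0)
  5 : (0,1)
  6 : (1,1)
  7 : (2,1)
  8 : (3,1)
  9 : (4,1)
  10 : (0,2)
  11 : (1,2)
  12 : (2,2)
  13 : (3,2)
  14 : (4,2)
  15 : (0,3)
  16 : (1,3)
  17 : (2,3)
  18 : (3,3)
  19 : (4,3)
  20 : (0,4)
  21 : (1,4)
  22 : (2,4)
  23 : (3,4)
  24 : (4,4)
  25 : (0,5)
  26 : (1,5)
  27 : (2,5)
  28 : (3,5)
  29 : (4,5)
distinct pairs in image: 30 / 30 needed
  → bijection onto A×B; projections well-typed.

Answer: VALID PRODUCT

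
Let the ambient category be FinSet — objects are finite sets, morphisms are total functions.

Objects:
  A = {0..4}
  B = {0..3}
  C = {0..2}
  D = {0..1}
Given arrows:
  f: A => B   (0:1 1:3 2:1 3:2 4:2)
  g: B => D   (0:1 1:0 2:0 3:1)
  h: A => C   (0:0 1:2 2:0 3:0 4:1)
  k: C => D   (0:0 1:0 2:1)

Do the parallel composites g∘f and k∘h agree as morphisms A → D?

Answer: COMMUTES

Work:
Path 1 = f;g:
  0 f=>1 g=>0
  1 f=>3 g=>1
  2 f=>1 g=>0
  3 f=>2 g=>0
  4 f=>2 g=>0
  result₁ = (0:0 1:1 2:0 3:0 4:0)
Path 2 = h;k:
  0 h=>0 k=>0
  1 h=>2 k=>1
  2 h=>0 k=>0
  3 h=>0 k=>0
  4 h=>1 k=>0
  result₂ = (0:0 1:1 2:0 3:0 4:0)
Equal? equal; square commutes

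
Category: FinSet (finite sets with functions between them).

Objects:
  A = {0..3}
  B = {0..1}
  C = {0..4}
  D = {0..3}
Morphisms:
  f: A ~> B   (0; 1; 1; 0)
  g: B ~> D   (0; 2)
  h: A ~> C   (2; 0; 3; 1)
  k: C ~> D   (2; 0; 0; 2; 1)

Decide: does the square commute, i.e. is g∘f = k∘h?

Along f;g (path 1):
  0 f~>0 g~>0
  1 f~>1 g~>2
  2 f~>1 g~>2
  3 f~>0 g~>0
  composite₁ = (0; 2; 2; 0)
Along h;k (path 2):
  0 h~>2 k~>0
  1 h~>0 k~>2
  2 h~>3 k~>2
  3 h~>1 k~>0
  composite₂ = (0; 2; 2; 0)
Equal? equal; square commutes

Answer: COMMUTES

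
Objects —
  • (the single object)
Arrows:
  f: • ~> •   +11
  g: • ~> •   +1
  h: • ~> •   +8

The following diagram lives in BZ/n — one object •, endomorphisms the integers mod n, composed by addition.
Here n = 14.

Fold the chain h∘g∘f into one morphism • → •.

  0 +11≡11 +1≡12 +8≡6  (mod 14)
result: +6

Answer: +6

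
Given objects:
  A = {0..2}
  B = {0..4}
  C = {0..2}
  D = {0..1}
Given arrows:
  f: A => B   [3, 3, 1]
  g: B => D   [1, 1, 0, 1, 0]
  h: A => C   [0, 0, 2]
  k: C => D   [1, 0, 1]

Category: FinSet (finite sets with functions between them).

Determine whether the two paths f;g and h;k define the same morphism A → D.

Along f;g (path 1):
  0 f=>3 g=>1
  1 f=>3 g=>1
  2 f=>1 g=>1
  result₁ = [1, 1, 1]
Along h;k (path 2):
  0 h=>0 k=>1
  1 h=>0 k=>1
  2 h=>2 k=>1
  result₂ = [1, 1, 1]
Equal? equal; square commutes

Answer: COMMUTES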